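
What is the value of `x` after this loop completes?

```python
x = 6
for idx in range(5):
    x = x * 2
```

Multiply by 2, 5 times: 6 * 2^5 = 192
`x` takes the values: 6 → 12 → 24 → 48 → 96 → 192

Answer: 192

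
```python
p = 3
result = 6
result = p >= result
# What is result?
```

Trace:
`p = 3` → p = 3
`result = 6` → result = 6
`result = p >= result` → result = False
So result = False

Answer: False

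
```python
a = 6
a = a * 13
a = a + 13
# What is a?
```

Trace:
`a = 6` → a = 6
`a = a * 13` → a = 78
`a = a + 13` → a = 91
So a = 91

Answer: 91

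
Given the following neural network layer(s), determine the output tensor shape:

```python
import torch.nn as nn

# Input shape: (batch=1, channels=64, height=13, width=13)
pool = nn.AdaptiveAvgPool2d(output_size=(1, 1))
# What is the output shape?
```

Input: (1, 64, 13, 13) -> Output: (1, 64, 1, 1)

Answer: (1, 64, 1, 1)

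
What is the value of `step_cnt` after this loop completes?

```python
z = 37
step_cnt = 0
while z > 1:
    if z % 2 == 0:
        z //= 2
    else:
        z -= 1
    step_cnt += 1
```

Steps to reduce 37 to 1
`step_cnt` takes the values: 0 → 1 → 2 → 3 → 4 → 5 → 6 → 7

Answer: 7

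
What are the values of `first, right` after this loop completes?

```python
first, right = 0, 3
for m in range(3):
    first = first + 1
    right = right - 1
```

first goes 0→3, right goes 3→0
`first, right` takes the values: (0, 3) → (1, 3) → (1, 2) → (2, 2) → (2, 1) → (3, 1) → (3, 0)

Answer: 3, 0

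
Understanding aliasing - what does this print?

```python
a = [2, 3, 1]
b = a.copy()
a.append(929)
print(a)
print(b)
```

Key concept: list.copy() creates independent copy.
Step by step:
`a = [2, 3, 1]` → a = [2, 3, 1]
`b = a.copy()` → b = [2, 3, 1]
`a.append(929)` → a = [2, 3, 1, 929]
`print(a)` → prints [2, 3, 1, 929]
`print(b)` → prints [2, 3, 1]

Answer:
[2, 3, 1, 929]
[2, 3, 1]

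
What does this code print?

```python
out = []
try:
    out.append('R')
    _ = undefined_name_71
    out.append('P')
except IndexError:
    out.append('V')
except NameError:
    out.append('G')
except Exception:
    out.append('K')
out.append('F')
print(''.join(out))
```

Execution trace: 'R' (try body) → 'G' (except NameError) → 'F' (after the try/except). Output: RGF

Answer: RGF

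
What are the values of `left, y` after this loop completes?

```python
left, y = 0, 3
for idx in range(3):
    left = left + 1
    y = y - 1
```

left goes 0→3, y goes 3→0
`left, y` takes the values: (0, 3) → (1, 3) → (1, 2) → (2, 2) → (2, 1) → (3, 1) → (3, 0)

Answer: 3, 0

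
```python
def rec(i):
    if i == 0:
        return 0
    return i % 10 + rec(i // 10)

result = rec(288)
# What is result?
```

Sum of digits of 288: 8 + 8 + 2 = 18

Answer: 18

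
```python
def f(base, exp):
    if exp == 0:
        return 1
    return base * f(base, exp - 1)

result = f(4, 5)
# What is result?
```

f(4, 5) = 4 * 4 * 4 * 4 * 4 = 1024

Answer: 1024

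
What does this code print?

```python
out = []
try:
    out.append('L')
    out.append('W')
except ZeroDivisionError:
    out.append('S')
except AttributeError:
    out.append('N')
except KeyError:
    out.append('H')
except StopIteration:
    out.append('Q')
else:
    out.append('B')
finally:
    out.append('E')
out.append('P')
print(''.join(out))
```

Execution trace: 'L' (try body) → 'W' (try body, no exception) → 'B' (else) → 'E' (finally) → 'P' (after the try/except). Output: LWBEP

Answer: LWBEP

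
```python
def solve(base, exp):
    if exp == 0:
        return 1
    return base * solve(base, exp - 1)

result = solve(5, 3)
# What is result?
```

solve(5, 3) = 5 * 5 * 5 = 125

Answer: 125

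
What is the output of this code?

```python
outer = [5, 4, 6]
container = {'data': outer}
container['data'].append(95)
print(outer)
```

Key concept: dict holds reference to list.
Step by step:
`outer = [5, 4, 6]` → outer = [5, 4, 6]
`container = {'data': outer}` → container = {'data': [5, 4, 6]}
`container['data'].append(95)` → outer = [5, 4, 6, 95]; container = {'data': [5, 4, 6, 95]}
`print(outer)` → prints [5, 4, 6, 95]

Answer: [5, 4, 6, 95]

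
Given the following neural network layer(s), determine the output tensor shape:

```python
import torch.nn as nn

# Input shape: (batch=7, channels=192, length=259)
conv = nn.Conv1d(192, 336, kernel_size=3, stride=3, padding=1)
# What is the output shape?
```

Input: (7, 192, 259) -> Output: (7, 336, 87)

Answer: (7, 336, 87)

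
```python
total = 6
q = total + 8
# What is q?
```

Trace:
`total = 6` → total = 6
`q = total + 8` → q = 14
So q = 14

Answer: 14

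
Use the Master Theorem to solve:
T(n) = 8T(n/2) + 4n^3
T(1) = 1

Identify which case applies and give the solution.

a=8, b=2, f(n)=4n^3. log_2(8) = 3. Since c=3 = 3, Case 2 applies: T(n) = Θ(n^log_b(a) · log n) = O(n^3 log n).

Answer: O(n^3 log n) - Case 2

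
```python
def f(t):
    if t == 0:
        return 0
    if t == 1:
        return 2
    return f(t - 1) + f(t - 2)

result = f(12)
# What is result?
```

Build up from base cases: f(0)=0, f(1)=2, f(2)=2, f(3)=4, f(4)=6, f(5)=10, f(6)=16, ..., f(12)=288

Answer: 288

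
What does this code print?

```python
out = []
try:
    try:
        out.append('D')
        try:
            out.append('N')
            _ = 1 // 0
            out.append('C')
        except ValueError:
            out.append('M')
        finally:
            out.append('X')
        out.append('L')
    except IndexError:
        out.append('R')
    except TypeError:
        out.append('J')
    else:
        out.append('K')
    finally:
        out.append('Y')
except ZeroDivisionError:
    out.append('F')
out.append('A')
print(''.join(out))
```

Execution trace: 'D' (try body) → 'N' (inner try body) → 'X' (inner finally) → 'Y' (finally) → 'F' (outer except ZeroDivisionError) → 'A' (after the try/except). Output: DNXYFA

Answer: DNXYFA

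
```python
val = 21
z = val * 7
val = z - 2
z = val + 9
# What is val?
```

Trace:
`val = 21` → val = 21
`z = val * 7` → z = 147
`val = z - 2` → val = 145
`z = val + 9` → z = 154
So val = 145

Answer: 145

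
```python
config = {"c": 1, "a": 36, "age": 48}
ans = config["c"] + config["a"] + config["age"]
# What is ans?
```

Trace:
`config = {"c": 1, "a": 36, "age": 48}` → config = {'c': 1, 'a': 36, 'age': 48}
`ans = config["c"] + config["a"] + config["age"]` → ans = 85
So ans = 85

Answer: 85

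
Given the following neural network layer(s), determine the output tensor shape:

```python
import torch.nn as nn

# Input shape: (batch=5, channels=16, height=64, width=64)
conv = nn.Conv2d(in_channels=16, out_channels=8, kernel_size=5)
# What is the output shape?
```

Input: (5, 16, 64, 64) -> Output: (5, 8, 60, 60)

Answer: (5, 8, 60, 60)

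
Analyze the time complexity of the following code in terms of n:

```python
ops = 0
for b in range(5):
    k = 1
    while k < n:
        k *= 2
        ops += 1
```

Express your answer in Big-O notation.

Each loop level contributes: 1 × log n. Multiplying the contributions gives O(log n).

Answer: O(log n)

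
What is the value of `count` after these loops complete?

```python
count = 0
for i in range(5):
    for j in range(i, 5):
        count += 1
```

Upper triangle: 5 + 4 + ... + 1
`count` takes the values: 0 → 1 → 2 → 3 → 4 → 5 → 6 → 7 → 8 → 9 → 10 → 11 → 12 → 13 → 14 → 15

Answer: 15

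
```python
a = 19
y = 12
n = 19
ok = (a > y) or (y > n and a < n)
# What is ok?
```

Trace:
`a = 19` → a = 19
`y = 12` → y = 12
`n = 19` → n = 19
`ok = (a > y) or (y > n and a < n)` → ok = True
So ok = True

Answer: True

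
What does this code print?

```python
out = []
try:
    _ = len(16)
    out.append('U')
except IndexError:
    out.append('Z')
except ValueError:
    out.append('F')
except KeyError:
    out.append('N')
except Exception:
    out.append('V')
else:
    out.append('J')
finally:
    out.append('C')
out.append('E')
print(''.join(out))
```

Execution trace: 'V' (except Exception) → 'C' (finally) → 'E' (after the try/except). Output: VCE

Answer: VCE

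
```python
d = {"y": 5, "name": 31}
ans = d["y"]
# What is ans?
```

Trace:
`d = {"y": 5, "name": 31}` → d = {'y': 5, 'name': 31}
`ans = d["y"]` → ans = 5
So ans = 5

Answer: 5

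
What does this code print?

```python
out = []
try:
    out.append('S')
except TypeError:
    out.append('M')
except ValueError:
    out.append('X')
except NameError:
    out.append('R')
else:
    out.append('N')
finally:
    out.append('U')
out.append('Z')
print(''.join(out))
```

Execution trace: 'S' (try body, no exception) → 'N' (else) → 'U' (finally) → 'Z' (after the try/except). Output: SNUZ

Answer: SNUZ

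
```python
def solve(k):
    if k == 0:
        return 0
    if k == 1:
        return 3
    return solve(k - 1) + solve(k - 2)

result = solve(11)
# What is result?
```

Build up from base cases: solve(0)=0, solve(1)=3, solve(2)=3, solve(3)=6, solve(4)=9, solve(5)=15, solve(6)=24, ..., solve(11)=267

Answer: 267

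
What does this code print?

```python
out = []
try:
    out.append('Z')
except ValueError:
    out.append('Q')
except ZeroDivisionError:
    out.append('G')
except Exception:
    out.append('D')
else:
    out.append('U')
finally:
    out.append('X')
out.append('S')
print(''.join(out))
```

Execution trace: 'Z' (try body, no exception) → 'U' (else) → 'X' (finally) → 'S' (after the try/except). Output: ZUXS

Answer: ZUXS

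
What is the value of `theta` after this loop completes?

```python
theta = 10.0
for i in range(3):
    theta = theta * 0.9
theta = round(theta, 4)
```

Exponential decay: 10.0 * 0.9^3
`theta` takes the values: 10.0 → 9.0 → 8.1 → 7.29

Answer: 7.29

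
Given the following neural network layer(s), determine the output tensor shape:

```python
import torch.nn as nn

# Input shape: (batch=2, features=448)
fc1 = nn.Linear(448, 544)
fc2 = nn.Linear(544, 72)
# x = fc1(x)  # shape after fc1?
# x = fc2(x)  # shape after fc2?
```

Input: (2, 448) -> after fc1: (2, 544) -> Output: (2, 72)

Answer: (2, 72)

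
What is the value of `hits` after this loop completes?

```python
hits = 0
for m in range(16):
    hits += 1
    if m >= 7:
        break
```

Loop breaks when m reaches 7, hits is 8
`hits` takes the values: 0 → 1 → 2 → 3 → 4 → 5 → 6 → 7 → 8

Answer: 8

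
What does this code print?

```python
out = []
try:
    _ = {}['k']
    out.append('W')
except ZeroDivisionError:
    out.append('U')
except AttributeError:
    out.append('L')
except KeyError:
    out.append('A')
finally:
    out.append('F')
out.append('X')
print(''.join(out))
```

Execution trace: 'A' (except KeyError) → 'F' (finally) → 'X' (after the try/except). Output: AFX

Answer: AFX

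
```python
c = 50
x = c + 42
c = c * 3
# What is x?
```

Trace:
`c = 50` → c = 50
`x = c + 42` → x = 92
`c = c * 3` → c = 150
So x = 92

Answer: 92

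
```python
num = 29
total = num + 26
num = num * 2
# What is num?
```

Trace:
`num = 29` → num = 29
`total = num + 26` → total = 55
`num = num * 2` → num = 58
So num = 58

Answer: 58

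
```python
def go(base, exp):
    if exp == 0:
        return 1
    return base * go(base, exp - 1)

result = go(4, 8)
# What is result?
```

go(4, 8) = 4 * 4 * 4 * 4 * 4 * 4 * 4 * 4 = 65536

Answer: 65536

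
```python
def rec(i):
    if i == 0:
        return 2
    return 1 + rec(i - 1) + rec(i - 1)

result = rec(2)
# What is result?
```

rec(i) = 1 + 2·rec(i-1), rec(0)=2. Closed form: (2+1)·2^2 - 1 = 11.

Answer: 11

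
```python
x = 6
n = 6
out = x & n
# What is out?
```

Trace:
`x = 6` → x = 6
`n = 6` → n = 6
`out = x & n` → out = 6
So out = 6

Answer: 6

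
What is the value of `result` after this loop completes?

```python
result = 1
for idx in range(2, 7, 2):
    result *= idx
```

Product of even numbers 2 to 6
`result` takes the values: 1 → 2 → 8 → 48

Answer: 48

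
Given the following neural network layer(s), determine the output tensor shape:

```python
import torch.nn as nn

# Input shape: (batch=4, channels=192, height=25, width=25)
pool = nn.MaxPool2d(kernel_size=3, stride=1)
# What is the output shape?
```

Input: (4, 192, 25, 25) -> Output: (4, 192, 23, 23)

Answer: (4, 192, 23, 23)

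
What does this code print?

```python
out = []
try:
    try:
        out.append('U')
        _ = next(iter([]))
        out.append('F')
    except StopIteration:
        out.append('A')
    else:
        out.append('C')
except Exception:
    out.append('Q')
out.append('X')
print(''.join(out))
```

Execution trace: 'U' (inner try body) → 'A' (inner except StopIteration) → 'X' (after the try/except). Output: UAX

Answer: UAX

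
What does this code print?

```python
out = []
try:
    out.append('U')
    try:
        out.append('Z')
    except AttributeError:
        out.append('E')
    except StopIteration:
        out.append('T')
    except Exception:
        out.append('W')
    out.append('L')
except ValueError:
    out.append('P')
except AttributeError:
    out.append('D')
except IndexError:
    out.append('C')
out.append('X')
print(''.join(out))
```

Execution trace: 'U' (try body) → 'Z' (inner try body, no exception) → 'L' (try body, no exception) → 'X' (after the try/except). Output: UZLX

Answer: UZLX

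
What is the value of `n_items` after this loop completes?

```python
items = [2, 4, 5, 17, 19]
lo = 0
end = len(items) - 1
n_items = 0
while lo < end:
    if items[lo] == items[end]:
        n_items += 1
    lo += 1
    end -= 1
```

Count matching pairs from ends
`n_items` takes the values: 0

Answer: 0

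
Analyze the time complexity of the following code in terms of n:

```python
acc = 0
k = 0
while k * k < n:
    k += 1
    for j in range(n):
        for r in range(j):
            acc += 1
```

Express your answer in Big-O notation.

Each loop level contributes: √n × n × n. Multiplying the contributions gives O(n^2√n).

Answer: O(n^2√n)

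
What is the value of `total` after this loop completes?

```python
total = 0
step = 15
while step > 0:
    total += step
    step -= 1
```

Sum 15 down to 1
`total` takes the values: 0 → 15 → 29 → 42 → 54 → 65 → 75 → 84 → 92 → 99 → 105 → 110 → 114 → 117 → 119 → 120

Answer: 120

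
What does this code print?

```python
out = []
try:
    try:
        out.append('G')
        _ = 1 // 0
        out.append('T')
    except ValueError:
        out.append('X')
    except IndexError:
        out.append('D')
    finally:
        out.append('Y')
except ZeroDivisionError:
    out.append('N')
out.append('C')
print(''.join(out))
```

Execution trace: 'G' (try body) → 'Y' (finally) → 'N' (outer except ZeroDivisionError) → 'C' (after the try/except). Output: GYNC

Answer: GYNC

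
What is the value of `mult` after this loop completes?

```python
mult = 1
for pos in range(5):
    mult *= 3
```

3^5 = 243
`mult` takes the values: 1 → 3 → 9 → 27 → 81 → 243

Answer: 243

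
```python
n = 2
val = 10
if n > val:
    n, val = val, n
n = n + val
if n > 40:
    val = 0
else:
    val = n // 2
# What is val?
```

Trace:
`n = 2` → n = 2
`val = 10` → val = 10
`if n > val: ...` → n > val is False → no variable changes
`n = n + val` → n = 12
`if n > 40: ...` → n > 40 is False, take else branch → val = 6
So val = 6

Answer: 6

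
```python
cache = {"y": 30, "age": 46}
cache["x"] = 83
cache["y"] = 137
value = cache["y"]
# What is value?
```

Trace:
`cache = {"y": 30, "age": 46}` → cache = {'y': 30, 'age': 46}
`cache["x"] = 83` → cache = {'y': 30, 'age': 46, 'x': 83}
`cache["y"] = 137` → cache = {'y': 137, 'age': 46, 'x': 83}
`value = cache["y"]` → value = 137
So value = 137

Answer: 137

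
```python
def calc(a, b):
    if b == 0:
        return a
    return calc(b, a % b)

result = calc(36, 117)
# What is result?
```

calc(36, 117) -> calc(117, 36) -> calc(36, 9) -> calc(9, 0) -> 9

Answer: 9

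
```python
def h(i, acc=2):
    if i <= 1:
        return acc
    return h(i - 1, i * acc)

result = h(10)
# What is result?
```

Accumulator trace (n, acc): (10, 2) -> (9, 20) -> (8, 180) -> (7, 1440) -> (6, 10080) -> (5, 60480) -> (4, 302400) -> (3, 1209600) -> (2, 3628800) -> (1, 7257600) -> return 7257600

Answer: 7257600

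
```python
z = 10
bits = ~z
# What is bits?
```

Trace:
`z = 10` → z = 10
`bits = ~z` → bits = -11
So bits = -11

Answer: -11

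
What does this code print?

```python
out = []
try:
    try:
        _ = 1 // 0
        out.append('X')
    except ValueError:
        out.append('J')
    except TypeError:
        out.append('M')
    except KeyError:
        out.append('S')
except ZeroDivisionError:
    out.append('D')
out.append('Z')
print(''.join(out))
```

Execution trace: 'D' (outer except ZeroDivisionError) → 'Z' (after the try/except). Output: DZ

Answer: DZ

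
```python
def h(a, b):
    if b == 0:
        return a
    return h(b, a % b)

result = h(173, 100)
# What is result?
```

h(173, 100) -> h(100, 73) -> h(73, 27) -> h(27, 19) -> h(19, 8) -> h(8, 3) -> h(3, 2) -> h(2, 1) -> h(1, 0) -> 1

Answer: 1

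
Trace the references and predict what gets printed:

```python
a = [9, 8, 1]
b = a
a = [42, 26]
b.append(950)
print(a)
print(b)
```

Key concept: rebinding vs mutation: a is rebound to a new list, b still points at the original.
Step by step:
`a = [9, 8, 1]` → a = [9, 8, 1]
`b = a` → b = [9, 8, 1] (same object as a)
`a = [42, 26]` → a = [42, 26]
`b.append(950)` → b = [9, 8, 1, 950]
`print(a)` → prints [42, 26]
`print(b)` → prints [9, 8, 1, 950]

Answer:
[42, 26]
[9, 8, 1, 950]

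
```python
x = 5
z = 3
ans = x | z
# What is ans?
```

Trace:
`x = 5` → x = 5
`z = 3` → z = 3
`ans = x | z` → ans = 7
So ans = 7

Answer: 7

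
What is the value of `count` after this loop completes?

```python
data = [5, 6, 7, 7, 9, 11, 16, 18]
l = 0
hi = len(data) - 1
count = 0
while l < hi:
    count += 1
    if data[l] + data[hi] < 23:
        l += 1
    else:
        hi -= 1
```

Steps to find pair summing to 23
`count` takes the values: 0 → 1 → 2 → 3 → 4 → 5 → 6 → 7

Answer: 7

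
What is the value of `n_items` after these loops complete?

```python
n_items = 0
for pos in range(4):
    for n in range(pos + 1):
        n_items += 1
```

Triangle: 1 + 2 + ... + 4
`n_items` takes the values: 0 → 1 → 2 → 3 → 4 → 5 → 6 → 7 → 8 → 9 → 10

Answer: 10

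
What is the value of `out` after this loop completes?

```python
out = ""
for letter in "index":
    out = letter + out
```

Reverse 'index'
`out` takes the values: "" → "i" → "ni" → "dni" → "edni" → "xedni"

Answer: "xedni"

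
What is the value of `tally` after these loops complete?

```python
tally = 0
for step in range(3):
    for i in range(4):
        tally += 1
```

3 * 4 = 12
`tally` takes the values: 0 → 1 → 2 → 3 → 4 → 5 → 6 → 7 → 8 → 9 → 10 → 11 → 12

Answer: 12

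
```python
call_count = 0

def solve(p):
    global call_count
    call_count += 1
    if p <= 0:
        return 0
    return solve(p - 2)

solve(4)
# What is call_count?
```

Linear recursion stepping by 2: 3 calls from p=4 down to ≤0.

Answer: 3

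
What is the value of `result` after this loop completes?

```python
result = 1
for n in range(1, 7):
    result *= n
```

6! = 720
`result` takes the values: 1 → 2 → 6 → 24 → 120 → 720

Answer: 720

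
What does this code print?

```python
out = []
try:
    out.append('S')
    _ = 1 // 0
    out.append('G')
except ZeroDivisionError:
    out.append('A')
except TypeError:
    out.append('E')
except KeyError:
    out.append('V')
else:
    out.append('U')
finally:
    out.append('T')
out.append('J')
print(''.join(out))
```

Execution trace: 'S' (try body) → 'A' (except ZeroDivisionError) → 'T' (finally) → 'J' (after the try/except). Output: SATJ

Answer: SATJ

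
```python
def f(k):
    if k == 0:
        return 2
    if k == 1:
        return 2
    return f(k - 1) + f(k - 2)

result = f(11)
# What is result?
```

Build up from base cases: f(0)=2, f(1)=2, f(2)=4, f(3)=6, f(4)=10, f(5)=16, f(6)=26, ..., f(11)=288

Answer: 288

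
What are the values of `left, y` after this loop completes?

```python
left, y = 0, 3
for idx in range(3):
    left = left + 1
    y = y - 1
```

left goes 0→3, y goes 3→0
`left, y` takes the values: (0, 3) → (1, 3) → (1, 2) → (2, 2) → (2, 1) → (3, 1) → (3, 0)

Answer: 3, 0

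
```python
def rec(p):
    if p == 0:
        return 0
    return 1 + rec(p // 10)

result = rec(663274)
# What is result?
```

Count of digits of 663274: 6

Answer: 6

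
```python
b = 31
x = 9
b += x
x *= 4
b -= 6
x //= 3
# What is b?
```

Trace:
`b = 31` → b = 31
`x = 9` → x = 9
`b += x` → b = 40
`x *= 4` → x = 36
`b -= 6` → b = 34
`x //= 3` → x = 12
So b = 34

Answer: 34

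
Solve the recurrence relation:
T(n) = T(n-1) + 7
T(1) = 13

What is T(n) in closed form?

Unrolling: T(n) = T(1) + 7·(n-1) = 13 + 7(n-1) = 7n + 6.

Answer: T(n) = 7n + 6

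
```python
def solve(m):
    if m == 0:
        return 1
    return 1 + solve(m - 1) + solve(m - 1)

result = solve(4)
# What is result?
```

solve(m) = 1 + 2·solve(m-1), solve(0)=1. Closed form: (1+1)·2^4 - 1 = 31.

Answer: 31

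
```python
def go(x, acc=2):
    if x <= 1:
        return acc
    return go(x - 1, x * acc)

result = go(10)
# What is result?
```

Accumulator trace (n, acc): (10, 2) -> (9, 20) -> (8, 180) -> (7, 1440) -> (6, 10080) -> (5, 60480) -> (4, 302400) -> (3, 1209600) -> (2, 3628800) -> (1, 7257600) -> return 7257600

Answer: 7257600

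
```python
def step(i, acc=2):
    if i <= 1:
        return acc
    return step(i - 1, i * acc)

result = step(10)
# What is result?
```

Accumulator trace (n, acc): (10, 2) -> (9, 20) -> (8, 180) -> (7, 1440) -> (6, 10080) -> (5, 60480) -> (4, 302400) -> (3, 1209600) -> (2, 3628800) -> (1, 7257600) -> return 7257600

Answer: 7257600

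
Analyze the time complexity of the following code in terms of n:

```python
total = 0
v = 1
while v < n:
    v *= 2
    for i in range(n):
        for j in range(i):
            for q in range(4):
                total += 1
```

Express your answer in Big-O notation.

Each loop level contributes: log n × n × n × 1. Multiplying the contributions gives O(n^2 log n).

Answer: O(n^2 log n)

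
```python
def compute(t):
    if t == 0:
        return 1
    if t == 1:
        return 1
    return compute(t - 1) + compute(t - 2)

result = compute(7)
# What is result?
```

Build up from base cases: compute(0)=1, compute(1)=1, compute(2)=2, compute(3)=3, compute(4)=5, compute(5)=8, compute(6)=13, ..., compute(7)=21

Answer: 21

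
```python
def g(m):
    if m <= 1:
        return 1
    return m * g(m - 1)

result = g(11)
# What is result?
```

g(11) = 11 * 10 * 9 * 8 * 7 * 6 * 5 * 4 * 3 * 2 * 1 = 39916800

Answer: 39916800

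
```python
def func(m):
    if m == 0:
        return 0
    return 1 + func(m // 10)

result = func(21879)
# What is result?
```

Count of digits of 21879: 5

Answer: 5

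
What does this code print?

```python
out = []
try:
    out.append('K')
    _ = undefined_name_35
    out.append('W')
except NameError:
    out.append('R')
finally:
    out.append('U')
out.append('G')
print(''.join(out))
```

Execution trace: 'K' (try body) → 'R' (except NameError) → 'U' (finally) → 'G' (after the try/except). Output: KRUG

Answer: KRUG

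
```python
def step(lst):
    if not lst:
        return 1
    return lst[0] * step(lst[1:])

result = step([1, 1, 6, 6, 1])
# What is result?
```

Product over [1, 1, 6, 6, 1] = 1 * 1 * 6 * 6 * 1 = 36

Answer: 36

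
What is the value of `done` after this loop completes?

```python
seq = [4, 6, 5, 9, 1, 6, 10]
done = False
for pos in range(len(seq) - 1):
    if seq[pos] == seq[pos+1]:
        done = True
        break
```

Check consecutive duplicates in [4, 6, 5, 9, 1, 6, 10]
`done` takes the values: False

Answer: False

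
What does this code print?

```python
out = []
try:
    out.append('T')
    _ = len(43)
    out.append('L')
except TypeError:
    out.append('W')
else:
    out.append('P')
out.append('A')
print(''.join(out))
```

Execution trace: 'T' (try body) → 'W' (except TypeError) → 'A' (after the try/except). Output: TWA

Answer: TWA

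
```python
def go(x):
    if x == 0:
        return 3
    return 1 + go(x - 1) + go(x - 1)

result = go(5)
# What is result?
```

go(x) = 1 + 2·go(x-1), go(0)=3. Closed form: (3+1)·2^5 - 1 = 127.

Answer: 127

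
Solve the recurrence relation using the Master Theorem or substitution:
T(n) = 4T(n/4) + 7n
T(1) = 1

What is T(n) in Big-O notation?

By Master Theorem: a=4, b=4, f(n)=7n. Since log_4(4) = 1 and f(n) = Θ(n^1), Case 2 applies. T(n) = O(n log n).

Answer: O(n log n)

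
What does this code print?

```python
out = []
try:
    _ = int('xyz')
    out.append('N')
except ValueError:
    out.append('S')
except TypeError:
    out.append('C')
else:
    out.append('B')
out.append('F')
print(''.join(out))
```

Execution trace: 'S' (except ValueError) → 'F' (after the try/except). Output: SF

Answer: SF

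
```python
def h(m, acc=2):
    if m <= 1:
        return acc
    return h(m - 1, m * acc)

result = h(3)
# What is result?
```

Accumulator trace (n, acc): (3, 2) -> (2, 6) -> (1, 12) -> return 12

Answer: 12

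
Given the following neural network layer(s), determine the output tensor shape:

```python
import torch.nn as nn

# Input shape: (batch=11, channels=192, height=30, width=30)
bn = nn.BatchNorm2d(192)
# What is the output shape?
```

Input: (11, 192, 30, 30) -> Output: (11, 192, 30, 30)

Answer: (11, 192, 30, 30)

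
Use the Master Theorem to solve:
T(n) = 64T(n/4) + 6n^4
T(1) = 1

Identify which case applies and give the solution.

a=64, b=4, f(n)=6n^4. log_4(64) = 3. Since c=4 > 3 and the regularity condition holds (64(n/4)^4 = (64/4^4)n^4 with 64/4^4 < 1), Case 3 applies: T(n) = Θ(f(n)) = O(n^4).

Answer: O(n^4) - Case 3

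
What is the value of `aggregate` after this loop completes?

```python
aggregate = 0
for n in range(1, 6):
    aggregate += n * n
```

Sum of squares 1² to 5² = 55
`aggregate` takes the values: 0 → 1 → 5 → 14 → 30 → 55

Answer: 55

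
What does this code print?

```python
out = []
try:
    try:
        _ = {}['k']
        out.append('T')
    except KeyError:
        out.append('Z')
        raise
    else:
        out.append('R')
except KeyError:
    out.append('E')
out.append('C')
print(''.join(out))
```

Execution trace: 'Z' (inner except KeyError) → 'E' (outer except KeyError) → 'C' (after the try/except). Output: ZEC

Answer: ZEC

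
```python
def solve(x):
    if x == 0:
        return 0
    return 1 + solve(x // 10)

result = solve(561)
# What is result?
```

Count of digits of 561: 3

Answer: 3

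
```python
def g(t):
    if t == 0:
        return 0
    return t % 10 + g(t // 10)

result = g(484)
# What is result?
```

Sum of digits of 484: 4 + 8 + 4 = 16

Answer: 16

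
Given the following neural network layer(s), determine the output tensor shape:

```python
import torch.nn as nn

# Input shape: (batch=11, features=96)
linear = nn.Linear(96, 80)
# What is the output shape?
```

Input: (11, 96) -> Output: (11, 80)

Answer: (11, 80)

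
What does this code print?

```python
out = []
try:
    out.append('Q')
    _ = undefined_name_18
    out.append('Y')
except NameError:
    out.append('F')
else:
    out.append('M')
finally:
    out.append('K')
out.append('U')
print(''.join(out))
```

Execution trace: 'Q' (try body) → 'F' (except NameError) → 'K' (finally) → 'U' (after the try/except). Output: QFKU

Answer: QFKU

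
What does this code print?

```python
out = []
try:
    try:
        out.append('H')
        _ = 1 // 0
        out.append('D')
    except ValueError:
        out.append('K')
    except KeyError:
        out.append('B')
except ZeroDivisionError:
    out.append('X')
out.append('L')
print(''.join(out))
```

Execution trace: 'H' (try body) → 'X' (outer except ZeroDivisionError) → 'L' (after the try/except). Output: HXL

Answer: HXL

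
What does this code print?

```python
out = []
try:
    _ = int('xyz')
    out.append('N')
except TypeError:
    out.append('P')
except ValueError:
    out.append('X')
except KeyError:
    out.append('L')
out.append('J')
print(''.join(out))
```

Execution trace: 'X' (except ValueError) → 'J' (after the try/except). Output: XJ

Answer: XJ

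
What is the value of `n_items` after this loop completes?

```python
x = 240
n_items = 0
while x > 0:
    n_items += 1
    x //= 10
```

Count digits by repeated division by 10
`n_items` takes the values: 0 → 1 → 2 → 3

Answer: 3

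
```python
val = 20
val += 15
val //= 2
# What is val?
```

Trace:
`val = 20` → val = 20
`val += 15` → val = 35
`val //= 2` → val = 17
So val = 17

Answer: 17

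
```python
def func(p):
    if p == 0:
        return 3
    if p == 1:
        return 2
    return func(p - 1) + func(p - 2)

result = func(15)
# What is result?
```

Build up from base cases: func(0)=3, func(1)=2, func(2)=5, func(3)=7, func(4)=12, func(5)=19, func(6)=31, ..., func(15)=2351

Answer: 2351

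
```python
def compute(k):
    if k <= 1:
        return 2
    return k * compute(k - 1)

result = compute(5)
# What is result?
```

compute(5) = 5 * 4 * 3 * 2 * 2 = 240

Answer: 240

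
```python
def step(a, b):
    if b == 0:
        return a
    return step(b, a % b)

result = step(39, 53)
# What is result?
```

step(39, 53) -> step(53, 39) -> step(39, 14) -> step(14, 11) -> step(11, 3) -> step(3, 2) -> step(2, 1) -> step(1, 0) -> 1

Answer: 1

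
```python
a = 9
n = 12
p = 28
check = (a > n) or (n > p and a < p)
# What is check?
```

Trace:
`a = 9` → a = 9
`n = 12` → n = 12
`p = 28` → p = 28
`check = (a > n) or (n > p and a < p)` → check = False
So check = False

Answer: False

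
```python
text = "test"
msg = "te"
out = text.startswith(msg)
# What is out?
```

Trace:
`text = "test"` → text = 'test'
`msg = "te"` → msg = 'te'
`out = text.startswith(msg)` → out = True
So out = True

Answer: True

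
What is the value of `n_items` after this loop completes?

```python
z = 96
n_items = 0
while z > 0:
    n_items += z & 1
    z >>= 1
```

Count set bits in 96 (binary: 0b1100000)
`n_items` takes the values: 0 → 1 → 2

Answer: 2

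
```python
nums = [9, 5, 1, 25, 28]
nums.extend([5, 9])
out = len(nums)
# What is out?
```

Trace:
`nums = [9, 5, 1, 25, 28]` → nums = [9, 5, 1, 25, 28]
`nums.extend([5, 9])` → nums = [9, 5, 1, 25, 28, 5, 9]
`out = len(nums)` → out = 7
So out = 7

Answer: 7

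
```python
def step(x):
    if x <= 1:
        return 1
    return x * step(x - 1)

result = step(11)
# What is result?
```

step(11) = 11 * 10 * 9 * 8 * 7 * 6 * 5 * 4 * 3 * 2 * 1 = 39916800

Answer: 39916800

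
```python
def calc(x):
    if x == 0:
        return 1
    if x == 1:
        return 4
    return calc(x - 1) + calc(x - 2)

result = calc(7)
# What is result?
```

Build up from base cases: calc(0)=1, calc(1)=4, calc(2)=5, calc(3)=9, calc(4)=14, calc(5)=23, calc(6)=37, ..., calc(7)=60

Answer: 60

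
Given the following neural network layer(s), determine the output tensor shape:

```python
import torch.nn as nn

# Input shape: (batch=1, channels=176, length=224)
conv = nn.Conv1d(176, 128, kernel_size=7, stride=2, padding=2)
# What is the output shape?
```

Input: (1, 176, 224) -> Output: (1, 128, 111)

Answer: (1, 128, 111)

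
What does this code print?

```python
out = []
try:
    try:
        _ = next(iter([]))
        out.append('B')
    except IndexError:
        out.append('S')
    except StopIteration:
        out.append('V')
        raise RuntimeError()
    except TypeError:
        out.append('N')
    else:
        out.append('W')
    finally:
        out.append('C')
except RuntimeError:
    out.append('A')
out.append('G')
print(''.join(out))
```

Execution trace: 'V' (inner except StopIteration) → 'C' (inner finally) → 'A' (outer except RuntimeError) → 'G' (after the try/except). Output: VCAG

Answer: VCAG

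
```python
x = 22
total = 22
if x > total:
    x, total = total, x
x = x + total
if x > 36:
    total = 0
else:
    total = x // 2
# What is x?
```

Trace:
`x = 22` → x = 22
`total = 22` → total = 22
`if x > total: ...` → x > total is False → no variable changes
`x = x + total` → x = 44
`if x > 36: ...` → x > 36 is True → total = 0
So x = 44

Answer: 44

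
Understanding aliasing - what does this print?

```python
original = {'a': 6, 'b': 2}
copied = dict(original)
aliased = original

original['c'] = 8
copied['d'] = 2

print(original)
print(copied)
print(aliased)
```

Key concept: dict() creates copy, assignment creates alias.
Step by step:
`original = {'a': 6, 'b': 2}` → original = {'a': 6, 'b': 2}
`copied = dict(original)` → copied = {'a': 6, 'b': 2}
`aliased = original` → aliased = {'a': 6, 'b': 2} (same object as original)
`original['c'] = 8` → original = {'a': 6, 'b': 2, 'c': 8} (same object as aliased); aliased = {'a': 6, 'b': 2, 'c': 8} (same object as original)
`copied['d'] = 2` → copied = {'a': 6, 'b': 2, 'd': 2}
`print(original)` → prints {'a': 6, 'b': 2, 'c': 8}
`print(copied)` → prints {'a': 6, 'b': 2, 'd': 2}
`print(aliased)` → prints {'a': 6, 'b': 2, 'c': 8}

Answer:
{'a': 6, 'b': 2, 'c': 8}
{'a': 6, 'b': 2, 'd': 2}
{'a': 6, 'b': 2, 'c': 8}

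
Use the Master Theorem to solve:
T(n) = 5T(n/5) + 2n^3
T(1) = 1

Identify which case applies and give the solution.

a=5, b=5, f(n)=2n^3. log_5(5) = 1. Since c=3 > 1 and the regularity condition holds (5(n/5)^3 = (5/5^3)n^3 with 5/5^3 < 1), Case 3 applies: T(n) = Θ(f(n)) = O(n^3).

Answer: O(n^3) - Case 3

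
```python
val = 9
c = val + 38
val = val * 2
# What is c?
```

Trace:
`val = 9` → val = 9
`c = val + 38` → c = 47
`val = val * 2` → val = 18
So c = 47

Answer: 47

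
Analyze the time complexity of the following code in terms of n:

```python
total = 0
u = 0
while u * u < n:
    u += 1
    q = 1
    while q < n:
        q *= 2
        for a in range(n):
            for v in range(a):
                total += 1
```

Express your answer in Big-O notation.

Each loop level contributes: √n × log n × n × n. Multiplying the contributions gives O(n^2√n log n).

Answer: O(n^2√n log n)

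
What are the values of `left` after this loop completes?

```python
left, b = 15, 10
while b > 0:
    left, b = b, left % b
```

GCD of 15 and 10
`left` takes the values: 15 → 10 → 5

Answer: 5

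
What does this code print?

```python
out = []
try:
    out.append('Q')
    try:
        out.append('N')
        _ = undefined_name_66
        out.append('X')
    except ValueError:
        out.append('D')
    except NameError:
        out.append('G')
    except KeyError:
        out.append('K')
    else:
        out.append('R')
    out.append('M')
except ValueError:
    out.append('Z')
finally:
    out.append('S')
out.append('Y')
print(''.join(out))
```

Execution trace: 'Q' (try body) → 'N' (inner try body) → 'G' (inner except NameError) → 'M' (try body, no exception) → 'S' (finally) → 'Y' (after the try/except). Output: QNGMSY

Answer: QNGMSY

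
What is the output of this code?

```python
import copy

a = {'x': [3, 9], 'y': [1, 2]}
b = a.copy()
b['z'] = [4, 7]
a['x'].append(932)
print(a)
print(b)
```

Key concept: shallow copy of dict with mutable values.
Step by step:
`a = {'x': [3, 9], 'y': [1, 2]}` → a = {'x': [3, 9], 'y': [1, 2]}
`b = a.copy()` → b = {'x': [3, 9], 'y': [1, 2]}
`b['z'] = [4, 7]` → b = {'x': [3, 9], 'y': [1, 2], 'z': [4, 7]}
`a['x'].append(932)` → a = {'x': [3, 9, 932], 'y': [1, 2]}; b = {'x': [3, 9, 932], 'y': [1, 2], 'z': [4, 7]}
`print(a)` → prints {'x': [3, 9, 932], 'y': [1, 2]}
`print(b)` → prints {'x': [3, 9, 932], 'y': [1, 2], 'z': [4, 7]}

Answer:
{'x': [3, 9, 932], 'y': [1, 2]}
{'x': [3, 9, 932], 'y': [1, 2], 'z': [4, 7]}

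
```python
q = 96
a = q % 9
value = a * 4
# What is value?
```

Trace:
`q = 96` → q = 96
`a = q % 9` → a = 6
`value = a * 4` → value = 24
So value = 24

Answer: 24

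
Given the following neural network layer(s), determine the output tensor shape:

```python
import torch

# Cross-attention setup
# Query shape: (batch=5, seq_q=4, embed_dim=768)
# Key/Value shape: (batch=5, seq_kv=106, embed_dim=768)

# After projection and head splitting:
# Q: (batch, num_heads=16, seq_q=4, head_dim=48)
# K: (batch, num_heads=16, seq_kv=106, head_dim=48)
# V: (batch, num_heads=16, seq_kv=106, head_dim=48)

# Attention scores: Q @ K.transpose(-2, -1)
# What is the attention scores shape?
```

Input: (5, 4, 768) -> Output: (5, 16, 4, 106)

Answer: (5, 16, 4, 106)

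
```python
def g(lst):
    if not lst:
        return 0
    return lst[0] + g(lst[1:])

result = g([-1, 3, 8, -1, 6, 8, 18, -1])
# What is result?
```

(-1) + 3 + 8 + (-1) + 6 + 8 + 18 + (-1) + 0 = 40

Answer: 40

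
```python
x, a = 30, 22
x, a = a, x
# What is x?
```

Trace:
`x, a = 30, 22` → x = 30; a = 22
`x, a = a, x` → x = 22; a = 30
So x = 22

Answer: 22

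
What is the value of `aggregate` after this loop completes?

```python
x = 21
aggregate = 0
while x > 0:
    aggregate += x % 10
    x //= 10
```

Sum digits of 21
`aggregate` takes the values: 0 → 1 → 3

Answer: 3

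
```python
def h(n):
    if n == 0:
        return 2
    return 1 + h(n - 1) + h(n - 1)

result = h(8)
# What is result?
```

h(n) = 1 + 2·h(n-1), h(0)=2. Closed form: (2+1)·2^8 - 1 = 767.

Answer: 767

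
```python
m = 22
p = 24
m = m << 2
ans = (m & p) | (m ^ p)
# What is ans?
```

Trace:
`m = 22` → m = 22
`p = 24` → p = 24
`m = m << 2` → m = 88
`ans = (m & p) | (m ^ p)` → ans = 88
So ans = 88

Answer: 88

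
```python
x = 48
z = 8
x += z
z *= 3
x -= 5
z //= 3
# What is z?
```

Trace:
`x = 48` → x = 48
`z = 8` → z = 8
`x += z` → x = 56
`z *= 3` → z = 24
`x -= 5` → x = 51
`z //= 3` → z = 8
So z = 8

Answer: 8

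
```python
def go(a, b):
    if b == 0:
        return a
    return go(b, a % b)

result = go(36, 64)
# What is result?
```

go(36, 64) -> go(64, 36) -> go(36, 28) -> go(28, 8) -> go(8, 4) -> go(4, 0) -> 4

Answer: 4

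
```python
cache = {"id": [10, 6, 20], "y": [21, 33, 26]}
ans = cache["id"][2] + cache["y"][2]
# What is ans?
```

Trace:
`cache = {"id": [10, 6, 20], "y": [21, 33, 26]}` → cache = {'id': [10, 6, 20], 'y': [21, 33, 26]}
`ans = cache["id"][2] + cache["y"][2]` → ans = 46
So ans = 46

Answer: 46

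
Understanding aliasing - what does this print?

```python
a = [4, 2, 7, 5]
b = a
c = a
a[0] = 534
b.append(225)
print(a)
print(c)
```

Key concept: multiple aliases.
Step by step:
`a = [4, 2, 7, 5]` → a = [4, 2, 7, 5]
`b = a` → b = [4, 2, 7, 5] (same object as a)
`c = a` → c = [4, 2, 7, 5] (same object as a, b)
`a[0] = 534` → a = [534, 2, 7, 5] (same object as b, c); b = [534, 2, 7, 5] (same object as a, c); c = [534, 2, 7, 5] (same object as a, b)
`b.append(225)` → a = [534, 2, 7, 5, 225] (same object as b, c); b = [534, 2, 7, 5, 225] (same object as a, c); c = [534, 2, 7, 5, 225] (same object as a, b)
`print(a)` → prints [534, 2, 7, 5, 225]
`print(c)` → prints [534, 2, 7, 5, 225]

Answer:
[534, 2, 7, 5, 225]
[534, 2, 7, 5, 225]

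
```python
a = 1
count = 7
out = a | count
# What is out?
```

Trace:
`a = 1` → a = 1
`count = 7` → count = 7
`out = a | count` → out = 7
So out = 7

Answer: 7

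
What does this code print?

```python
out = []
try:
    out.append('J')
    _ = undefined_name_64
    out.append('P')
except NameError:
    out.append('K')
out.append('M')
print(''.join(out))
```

Execution trace: 'J' (try body) → 'K' (except NameError) → 'M' (after the try/except). Output: JKM

Answer: JKM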